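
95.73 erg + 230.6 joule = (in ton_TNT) 5.511e-08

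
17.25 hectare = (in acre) 42.63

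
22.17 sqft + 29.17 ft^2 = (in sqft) 51.34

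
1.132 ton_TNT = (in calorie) 1.132e+09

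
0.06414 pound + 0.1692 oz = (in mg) 3.389e+04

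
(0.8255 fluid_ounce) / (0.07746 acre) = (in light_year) 8.232e-24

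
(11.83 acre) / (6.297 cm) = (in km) 760.3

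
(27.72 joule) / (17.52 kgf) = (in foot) 0.5293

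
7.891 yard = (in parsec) 2.338e-16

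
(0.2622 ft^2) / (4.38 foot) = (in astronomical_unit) 1.22e-13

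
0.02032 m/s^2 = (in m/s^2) 0.02032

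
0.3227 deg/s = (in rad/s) 0.005632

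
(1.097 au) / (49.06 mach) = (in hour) 2729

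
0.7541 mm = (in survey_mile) 4.686e-07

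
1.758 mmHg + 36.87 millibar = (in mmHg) 29.41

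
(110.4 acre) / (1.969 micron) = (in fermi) 2.269e+26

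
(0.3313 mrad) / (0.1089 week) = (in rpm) 4.803e-08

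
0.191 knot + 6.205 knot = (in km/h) 11.85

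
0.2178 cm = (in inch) 0.08575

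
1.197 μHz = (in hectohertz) 1.197e-08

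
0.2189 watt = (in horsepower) 0.0002935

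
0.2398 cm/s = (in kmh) 0.008633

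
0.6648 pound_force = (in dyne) 2.957e+05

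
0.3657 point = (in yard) 0.0001411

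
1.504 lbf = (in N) 6.69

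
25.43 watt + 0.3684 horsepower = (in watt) 300.1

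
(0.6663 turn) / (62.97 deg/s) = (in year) 1.208e-07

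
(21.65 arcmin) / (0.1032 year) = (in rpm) 1.848e-08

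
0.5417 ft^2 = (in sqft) 0.5417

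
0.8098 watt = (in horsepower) 0.001086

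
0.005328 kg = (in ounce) 0.1879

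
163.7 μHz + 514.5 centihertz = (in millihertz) 5145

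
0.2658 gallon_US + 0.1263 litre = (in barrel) 0.007123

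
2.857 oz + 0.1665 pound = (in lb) 0.3451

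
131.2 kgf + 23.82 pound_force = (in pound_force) 313.1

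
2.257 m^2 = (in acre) 0.0005577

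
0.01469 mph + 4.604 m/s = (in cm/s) 461.1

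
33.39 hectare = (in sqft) 3.594e+06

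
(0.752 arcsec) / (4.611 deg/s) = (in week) 7.49e-11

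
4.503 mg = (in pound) 9.927e-06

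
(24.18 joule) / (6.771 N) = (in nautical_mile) 0.001928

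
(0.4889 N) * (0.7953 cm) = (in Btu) 3.685e-06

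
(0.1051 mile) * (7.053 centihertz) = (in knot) 23.19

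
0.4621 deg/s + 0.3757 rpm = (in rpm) 0.4527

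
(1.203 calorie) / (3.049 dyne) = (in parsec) 5.35e-12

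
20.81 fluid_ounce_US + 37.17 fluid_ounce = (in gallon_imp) 0.3772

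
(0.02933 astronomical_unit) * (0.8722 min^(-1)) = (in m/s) 6.378e+07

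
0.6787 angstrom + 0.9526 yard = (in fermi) 8.711e+14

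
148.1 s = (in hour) 0.04114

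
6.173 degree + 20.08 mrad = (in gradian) 8.137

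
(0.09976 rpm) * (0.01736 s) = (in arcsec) 37.41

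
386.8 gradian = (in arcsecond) 1.253e+06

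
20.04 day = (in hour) 481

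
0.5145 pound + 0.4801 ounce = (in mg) 2.47e+05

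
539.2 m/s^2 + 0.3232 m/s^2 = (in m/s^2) 539.5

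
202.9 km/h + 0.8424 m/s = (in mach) 0.168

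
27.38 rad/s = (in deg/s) 1569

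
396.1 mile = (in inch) 2.51e+07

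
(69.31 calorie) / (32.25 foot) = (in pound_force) 6.632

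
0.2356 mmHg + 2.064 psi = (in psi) 2.069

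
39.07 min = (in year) 7.433e-05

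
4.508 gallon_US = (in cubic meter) 0.01706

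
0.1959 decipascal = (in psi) 2.841e-06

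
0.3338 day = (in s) 2.884e+04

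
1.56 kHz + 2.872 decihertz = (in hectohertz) 15.6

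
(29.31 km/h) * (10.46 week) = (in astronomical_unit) 0.0003443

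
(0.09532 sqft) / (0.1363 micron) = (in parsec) 2.106e-12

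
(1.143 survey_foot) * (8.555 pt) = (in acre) 2.598e-07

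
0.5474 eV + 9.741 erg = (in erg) 9.741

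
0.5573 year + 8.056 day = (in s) 1.827e+07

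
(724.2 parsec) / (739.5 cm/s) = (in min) 5.036e+16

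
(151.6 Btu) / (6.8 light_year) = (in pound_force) 5.589e-13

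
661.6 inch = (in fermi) 1.68e+16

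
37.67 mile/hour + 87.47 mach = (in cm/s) 2.98e+06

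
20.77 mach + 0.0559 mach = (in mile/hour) 1.586e+04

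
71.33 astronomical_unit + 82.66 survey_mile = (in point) 3.025e+16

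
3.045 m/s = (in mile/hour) 6.811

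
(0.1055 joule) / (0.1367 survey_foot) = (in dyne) 2.532e+05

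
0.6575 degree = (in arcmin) 39.45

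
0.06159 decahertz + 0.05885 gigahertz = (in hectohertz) 5.885e+05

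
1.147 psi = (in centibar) 7.908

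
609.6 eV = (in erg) 9.767e-10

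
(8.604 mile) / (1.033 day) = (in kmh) 0.5585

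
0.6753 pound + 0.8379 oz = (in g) 330.1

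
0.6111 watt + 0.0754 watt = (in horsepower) 0.0009206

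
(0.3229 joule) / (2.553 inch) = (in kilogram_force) 0.5078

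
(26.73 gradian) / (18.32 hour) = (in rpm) 6.079e-05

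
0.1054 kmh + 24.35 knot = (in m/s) 12.56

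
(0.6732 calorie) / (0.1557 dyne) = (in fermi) 1.809e+21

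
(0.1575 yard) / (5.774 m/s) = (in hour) 6.928e-06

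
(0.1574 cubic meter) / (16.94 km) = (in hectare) 9.292e-10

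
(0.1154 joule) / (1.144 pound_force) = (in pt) 64.28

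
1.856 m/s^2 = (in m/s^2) 1.856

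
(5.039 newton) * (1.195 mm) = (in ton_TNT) 1.439e-12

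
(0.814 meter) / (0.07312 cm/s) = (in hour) 0.3092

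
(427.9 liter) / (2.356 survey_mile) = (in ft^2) 0.001215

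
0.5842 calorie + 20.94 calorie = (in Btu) 0.08536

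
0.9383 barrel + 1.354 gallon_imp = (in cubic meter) 0.1553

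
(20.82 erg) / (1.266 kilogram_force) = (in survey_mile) 1.042e-10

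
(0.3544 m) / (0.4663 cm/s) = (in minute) 1.267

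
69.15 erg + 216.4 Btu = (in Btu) 216.4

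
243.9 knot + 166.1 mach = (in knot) 1.102e+05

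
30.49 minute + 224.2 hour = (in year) 0.02565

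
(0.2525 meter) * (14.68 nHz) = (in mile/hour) 8.292e-09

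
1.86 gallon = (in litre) 7.041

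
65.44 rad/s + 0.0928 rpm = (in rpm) 625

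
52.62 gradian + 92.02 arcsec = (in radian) 0.827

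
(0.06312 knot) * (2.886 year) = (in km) 2955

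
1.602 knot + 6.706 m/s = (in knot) 14.64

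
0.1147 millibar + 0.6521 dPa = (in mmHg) 0.08652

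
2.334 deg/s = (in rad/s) 0.04074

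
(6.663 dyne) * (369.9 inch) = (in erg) 6260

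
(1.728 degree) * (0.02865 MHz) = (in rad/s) 864.1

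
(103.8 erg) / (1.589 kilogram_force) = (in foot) 2.185e-06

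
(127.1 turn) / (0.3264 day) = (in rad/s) 0.02832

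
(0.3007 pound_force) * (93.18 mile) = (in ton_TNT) 4.794e-05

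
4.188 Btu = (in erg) 4.419e+10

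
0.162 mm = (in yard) 0.0001772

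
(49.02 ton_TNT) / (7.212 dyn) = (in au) 1.901e+04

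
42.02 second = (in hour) 0.01167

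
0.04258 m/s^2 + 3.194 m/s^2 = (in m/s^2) 3.237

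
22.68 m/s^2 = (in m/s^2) 22.68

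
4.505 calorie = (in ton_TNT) 4.505e-09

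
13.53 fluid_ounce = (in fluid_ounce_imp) 14.08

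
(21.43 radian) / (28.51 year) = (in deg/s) 1.366e-06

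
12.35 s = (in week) 2.042e-05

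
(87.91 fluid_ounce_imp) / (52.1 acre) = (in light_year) 1.252e-24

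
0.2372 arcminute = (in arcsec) 14.23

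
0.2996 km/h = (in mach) 0.0002444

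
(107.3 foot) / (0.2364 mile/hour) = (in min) 5.158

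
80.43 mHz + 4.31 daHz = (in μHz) 4.318e+07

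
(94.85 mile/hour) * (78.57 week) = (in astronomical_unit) 0.01347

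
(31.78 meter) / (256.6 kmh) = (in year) 1.414e-08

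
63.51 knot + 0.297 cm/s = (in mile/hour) 73.09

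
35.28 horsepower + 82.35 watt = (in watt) 2.639e+04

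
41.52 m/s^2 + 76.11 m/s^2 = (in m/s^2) 117.6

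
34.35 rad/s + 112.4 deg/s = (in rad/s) 36.31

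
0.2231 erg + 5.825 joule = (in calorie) 1.392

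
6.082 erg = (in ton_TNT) 1.454e-16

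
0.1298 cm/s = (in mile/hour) 0.002904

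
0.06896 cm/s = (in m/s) 0.0006896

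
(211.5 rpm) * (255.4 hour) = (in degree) 1.167e+09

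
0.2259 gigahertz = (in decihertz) 2.259e+09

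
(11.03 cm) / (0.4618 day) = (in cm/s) 0.0002764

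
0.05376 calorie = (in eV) 1.404e+18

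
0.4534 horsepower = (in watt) 338.1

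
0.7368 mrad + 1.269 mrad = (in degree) 0.1149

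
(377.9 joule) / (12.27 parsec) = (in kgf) 1.018e-16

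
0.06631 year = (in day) 24.2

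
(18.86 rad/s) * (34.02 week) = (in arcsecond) 8.004e+13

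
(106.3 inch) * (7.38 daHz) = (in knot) 387.3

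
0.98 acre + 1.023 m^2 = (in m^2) 3967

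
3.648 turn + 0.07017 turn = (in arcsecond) 4.819e+06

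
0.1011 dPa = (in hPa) 0.0001011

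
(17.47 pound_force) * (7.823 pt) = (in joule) 0.2145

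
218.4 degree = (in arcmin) 1.31e+04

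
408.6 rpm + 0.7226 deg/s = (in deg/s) 2452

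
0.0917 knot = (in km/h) 0.1698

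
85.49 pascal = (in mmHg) 0.6412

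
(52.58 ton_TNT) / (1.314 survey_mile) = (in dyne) 1.04e+13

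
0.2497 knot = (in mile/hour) 0.2873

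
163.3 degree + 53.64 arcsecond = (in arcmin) 9799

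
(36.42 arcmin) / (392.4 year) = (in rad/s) 8.561e-13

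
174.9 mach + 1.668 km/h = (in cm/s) 5.955e+06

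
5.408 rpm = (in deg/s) 32.45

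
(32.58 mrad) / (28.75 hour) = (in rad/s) 3.148e-07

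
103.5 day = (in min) 1.49e+05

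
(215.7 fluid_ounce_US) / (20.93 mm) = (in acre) 7.531e-05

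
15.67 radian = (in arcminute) 5.387e+04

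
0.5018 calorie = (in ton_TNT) 5.018e-10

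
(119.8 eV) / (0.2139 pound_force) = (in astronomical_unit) 1.348e-28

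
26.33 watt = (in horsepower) 0.03531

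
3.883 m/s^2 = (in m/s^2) 3.883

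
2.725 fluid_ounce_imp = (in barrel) 0.000487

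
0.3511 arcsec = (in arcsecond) 0.3511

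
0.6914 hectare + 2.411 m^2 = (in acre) 1.709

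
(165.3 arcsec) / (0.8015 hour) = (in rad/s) 2.777e-07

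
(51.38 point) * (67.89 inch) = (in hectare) 3.126e-06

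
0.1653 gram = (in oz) 0.005831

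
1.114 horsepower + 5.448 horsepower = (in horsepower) 6.562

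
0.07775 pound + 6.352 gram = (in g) 41.62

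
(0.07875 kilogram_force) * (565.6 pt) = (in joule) 0.1541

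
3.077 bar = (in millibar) 3077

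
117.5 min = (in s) 7050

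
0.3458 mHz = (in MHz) 3.458e-10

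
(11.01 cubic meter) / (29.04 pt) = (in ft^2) 1.157e+04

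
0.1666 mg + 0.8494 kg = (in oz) 29.96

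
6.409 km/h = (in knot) 3.461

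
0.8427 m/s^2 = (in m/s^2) 0.8427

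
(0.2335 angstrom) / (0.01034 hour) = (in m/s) 6.273e-13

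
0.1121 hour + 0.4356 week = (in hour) 73.29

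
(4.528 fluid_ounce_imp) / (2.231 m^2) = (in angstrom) 5.767e+05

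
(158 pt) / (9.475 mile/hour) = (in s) 0.01316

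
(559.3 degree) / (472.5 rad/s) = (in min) 0.0003443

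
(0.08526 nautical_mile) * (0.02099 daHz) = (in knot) 64.43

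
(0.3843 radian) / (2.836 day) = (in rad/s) 1.568e-06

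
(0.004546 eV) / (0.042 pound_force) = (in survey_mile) 2.422e-24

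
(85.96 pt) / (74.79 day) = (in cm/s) 4.693e-07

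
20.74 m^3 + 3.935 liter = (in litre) 2.074e+04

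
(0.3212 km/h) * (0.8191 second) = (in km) 7.308e-05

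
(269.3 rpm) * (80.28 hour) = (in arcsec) 1.681e+12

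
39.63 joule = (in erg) 3.963e+08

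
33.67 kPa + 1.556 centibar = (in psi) 5.109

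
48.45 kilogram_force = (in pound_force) 106.8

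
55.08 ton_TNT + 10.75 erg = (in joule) 2.305e+11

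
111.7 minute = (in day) 0.07757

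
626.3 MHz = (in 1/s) 6.263e+08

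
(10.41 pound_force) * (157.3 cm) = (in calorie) 17.41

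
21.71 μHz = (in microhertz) 21.71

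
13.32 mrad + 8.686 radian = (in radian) 8.699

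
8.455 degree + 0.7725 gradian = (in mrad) 159.7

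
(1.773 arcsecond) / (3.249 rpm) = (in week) 4.177e-11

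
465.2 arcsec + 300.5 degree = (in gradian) 334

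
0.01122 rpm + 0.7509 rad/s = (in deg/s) 43.09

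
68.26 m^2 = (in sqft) 734.7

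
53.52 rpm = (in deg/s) 321.1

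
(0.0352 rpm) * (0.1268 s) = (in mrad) 0.4674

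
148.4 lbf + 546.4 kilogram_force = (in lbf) 1353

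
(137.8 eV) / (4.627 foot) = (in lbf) 3.519e-18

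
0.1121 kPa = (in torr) 0.8408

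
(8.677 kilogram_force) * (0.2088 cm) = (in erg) 1.777e+06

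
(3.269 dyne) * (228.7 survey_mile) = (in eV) 7.51e+19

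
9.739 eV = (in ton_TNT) 3.729e-28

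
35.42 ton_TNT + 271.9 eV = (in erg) 1.482e+18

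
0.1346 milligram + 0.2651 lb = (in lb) 0.2651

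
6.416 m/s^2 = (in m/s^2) 6.416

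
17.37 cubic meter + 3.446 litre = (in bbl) 109.3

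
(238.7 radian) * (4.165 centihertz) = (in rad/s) 9.942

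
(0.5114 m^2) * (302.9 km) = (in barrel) 9.743e+05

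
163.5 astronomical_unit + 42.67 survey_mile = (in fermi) 2.446e+28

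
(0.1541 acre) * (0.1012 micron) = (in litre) 0.06311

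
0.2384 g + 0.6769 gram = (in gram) 0.9153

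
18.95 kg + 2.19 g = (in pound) 41.78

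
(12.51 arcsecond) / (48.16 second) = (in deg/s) 7.216e-05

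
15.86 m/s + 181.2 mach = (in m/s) 6.171e+04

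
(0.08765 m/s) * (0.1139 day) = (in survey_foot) 2830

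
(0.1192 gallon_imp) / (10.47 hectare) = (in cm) 5.176e-07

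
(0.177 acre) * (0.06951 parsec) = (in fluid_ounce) 5.195e+22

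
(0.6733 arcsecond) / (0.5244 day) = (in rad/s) 7.205e-11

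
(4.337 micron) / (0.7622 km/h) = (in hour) 5.69e-09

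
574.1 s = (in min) 9.568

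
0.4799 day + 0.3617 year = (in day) 132.5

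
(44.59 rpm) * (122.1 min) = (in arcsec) 7.056e+09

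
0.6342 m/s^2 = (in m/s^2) 0.6342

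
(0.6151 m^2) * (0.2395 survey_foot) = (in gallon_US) 11.86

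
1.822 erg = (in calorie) 4.355e-08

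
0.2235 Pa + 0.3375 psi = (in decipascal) 2.327e+04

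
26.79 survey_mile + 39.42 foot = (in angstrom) 4.313e+14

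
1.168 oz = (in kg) 0.03311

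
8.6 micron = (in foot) 2.822e-05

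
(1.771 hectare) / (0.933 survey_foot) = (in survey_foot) 2.043e+05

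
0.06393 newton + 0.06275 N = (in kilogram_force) 0.01292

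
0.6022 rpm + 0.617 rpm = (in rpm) 1.219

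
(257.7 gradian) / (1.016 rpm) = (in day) 0.0004404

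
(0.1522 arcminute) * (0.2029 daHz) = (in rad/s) 8.983e-05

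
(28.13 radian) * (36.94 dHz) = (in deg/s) 5954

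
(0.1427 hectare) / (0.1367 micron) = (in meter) 1.044e+10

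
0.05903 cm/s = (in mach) 1.734e-06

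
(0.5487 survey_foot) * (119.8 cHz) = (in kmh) 0.7213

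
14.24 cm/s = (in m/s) 0.1424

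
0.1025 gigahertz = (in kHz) 1.025e+05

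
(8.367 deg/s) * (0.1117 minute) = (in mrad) 978.7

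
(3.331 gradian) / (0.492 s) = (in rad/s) 0.1063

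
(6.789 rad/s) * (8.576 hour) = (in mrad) 2.096e+08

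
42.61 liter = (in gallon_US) 11.26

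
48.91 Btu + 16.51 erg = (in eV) 3.221e+23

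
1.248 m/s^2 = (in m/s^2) 1.248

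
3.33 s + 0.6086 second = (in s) 3.939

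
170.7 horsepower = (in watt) 1.273e+05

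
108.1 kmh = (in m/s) 30.03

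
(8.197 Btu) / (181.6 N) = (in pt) 1.35e+05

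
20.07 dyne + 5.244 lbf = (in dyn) 2.333e+06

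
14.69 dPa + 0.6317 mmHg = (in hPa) 0.8569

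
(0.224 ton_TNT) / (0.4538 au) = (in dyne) 1381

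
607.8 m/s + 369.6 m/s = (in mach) 2.87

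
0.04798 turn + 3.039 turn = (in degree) 1111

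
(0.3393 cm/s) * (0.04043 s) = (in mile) 8.524e-08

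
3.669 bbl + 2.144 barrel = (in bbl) 5.813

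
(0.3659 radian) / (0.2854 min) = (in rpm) 0.204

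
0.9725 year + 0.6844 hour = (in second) 3.067e+07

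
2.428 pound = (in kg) 1.101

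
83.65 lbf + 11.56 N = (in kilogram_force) 39.12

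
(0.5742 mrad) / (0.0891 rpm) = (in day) 7.123e-07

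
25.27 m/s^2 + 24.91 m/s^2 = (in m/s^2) 50.18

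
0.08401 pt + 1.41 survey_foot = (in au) 2.873e-12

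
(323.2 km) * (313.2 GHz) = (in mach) 2.973e+14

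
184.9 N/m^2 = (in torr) 1.387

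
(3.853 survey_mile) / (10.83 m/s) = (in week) 0.0009467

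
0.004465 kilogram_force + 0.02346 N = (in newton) 0.06725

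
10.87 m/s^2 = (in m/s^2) 10.87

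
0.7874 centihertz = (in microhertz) 7874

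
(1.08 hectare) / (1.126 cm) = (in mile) 596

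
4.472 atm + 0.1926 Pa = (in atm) 4.472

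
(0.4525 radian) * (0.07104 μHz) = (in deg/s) 1.842e-06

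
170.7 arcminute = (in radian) 0.04965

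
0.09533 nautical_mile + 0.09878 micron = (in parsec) 5.722e-15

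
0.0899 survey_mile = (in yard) 158.2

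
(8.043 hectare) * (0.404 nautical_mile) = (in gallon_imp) 1.324e+10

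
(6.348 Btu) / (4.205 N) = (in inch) 6.271e+04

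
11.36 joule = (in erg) 1.136e+08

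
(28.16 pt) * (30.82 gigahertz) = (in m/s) 3.062e+08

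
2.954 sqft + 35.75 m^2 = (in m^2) 36.02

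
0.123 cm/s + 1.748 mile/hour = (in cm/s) 78.27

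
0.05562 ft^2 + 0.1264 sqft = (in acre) 4.179e-06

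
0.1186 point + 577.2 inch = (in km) 0.01466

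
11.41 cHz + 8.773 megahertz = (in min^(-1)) 5.264e+08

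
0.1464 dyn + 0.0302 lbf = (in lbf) 0.0302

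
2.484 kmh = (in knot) 1.341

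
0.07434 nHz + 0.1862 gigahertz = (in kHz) 1.862e+05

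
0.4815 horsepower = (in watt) 359.1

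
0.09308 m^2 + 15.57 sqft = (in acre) 0.0003804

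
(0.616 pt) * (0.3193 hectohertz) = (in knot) 0.01349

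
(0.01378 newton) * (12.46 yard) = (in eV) 9.799e+17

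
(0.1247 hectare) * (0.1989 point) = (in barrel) 0.5504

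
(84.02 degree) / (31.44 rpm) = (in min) 0.007423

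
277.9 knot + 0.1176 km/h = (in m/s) 143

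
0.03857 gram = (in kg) 3.857e-05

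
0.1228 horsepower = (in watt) 91.57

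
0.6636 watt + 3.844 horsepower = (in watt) 2867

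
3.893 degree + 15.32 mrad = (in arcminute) 286.2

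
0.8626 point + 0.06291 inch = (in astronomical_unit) 1.272e-14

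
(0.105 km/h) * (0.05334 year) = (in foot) 1.61e+05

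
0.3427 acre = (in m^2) 1387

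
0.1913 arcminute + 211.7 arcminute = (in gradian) 3.924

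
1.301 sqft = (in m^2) 0.1209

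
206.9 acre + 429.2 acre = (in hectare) 257.4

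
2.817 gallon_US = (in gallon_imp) 2.346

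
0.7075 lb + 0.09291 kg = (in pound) 0.9123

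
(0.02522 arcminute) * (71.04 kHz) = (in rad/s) 0.5212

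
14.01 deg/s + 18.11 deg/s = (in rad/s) 0.5606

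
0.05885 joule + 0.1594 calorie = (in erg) 7.258e+06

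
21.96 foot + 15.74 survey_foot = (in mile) 0.00714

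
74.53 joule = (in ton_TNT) 1.781e-08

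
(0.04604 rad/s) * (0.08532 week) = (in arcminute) 8.167e+06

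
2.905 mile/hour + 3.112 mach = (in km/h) 3819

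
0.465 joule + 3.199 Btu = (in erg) 3.376e+10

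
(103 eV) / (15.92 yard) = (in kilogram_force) 1.156e-19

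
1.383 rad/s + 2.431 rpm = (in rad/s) 1.638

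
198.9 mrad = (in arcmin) 683.8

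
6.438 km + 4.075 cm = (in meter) 6438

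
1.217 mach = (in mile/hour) 927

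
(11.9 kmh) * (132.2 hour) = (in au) 1.052e-05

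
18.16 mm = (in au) 1.214e-13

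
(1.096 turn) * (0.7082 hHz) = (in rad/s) 487.7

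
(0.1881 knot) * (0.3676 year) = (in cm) 1.122e+08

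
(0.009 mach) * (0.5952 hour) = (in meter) 6566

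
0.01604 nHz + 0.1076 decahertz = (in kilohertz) 0.001076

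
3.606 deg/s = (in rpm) 0.601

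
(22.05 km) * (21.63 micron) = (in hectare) 4.769e-05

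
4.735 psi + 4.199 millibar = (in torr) 248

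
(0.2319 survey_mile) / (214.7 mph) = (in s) 3.888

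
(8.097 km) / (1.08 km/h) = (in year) 0.0008558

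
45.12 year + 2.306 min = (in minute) 2.372e+07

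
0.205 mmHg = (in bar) 0.0002733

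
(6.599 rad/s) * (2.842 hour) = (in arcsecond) 1.393e+10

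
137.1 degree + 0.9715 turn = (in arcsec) 1.753e+06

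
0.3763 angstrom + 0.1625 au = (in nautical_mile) 1.313e+07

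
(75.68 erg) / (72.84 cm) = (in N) 1.039e-05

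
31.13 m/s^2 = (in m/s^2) 31.13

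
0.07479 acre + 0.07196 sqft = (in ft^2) 3258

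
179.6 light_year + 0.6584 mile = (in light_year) 179.6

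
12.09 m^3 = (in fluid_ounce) 4.088e+05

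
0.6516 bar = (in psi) 9.451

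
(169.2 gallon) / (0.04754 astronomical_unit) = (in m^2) 9.006e-11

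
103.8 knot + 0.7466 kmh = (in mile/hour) 119.9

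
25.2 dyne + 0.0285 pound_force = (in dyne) 1.27e+04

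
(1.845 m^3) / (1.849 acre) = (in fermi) 2.466e+11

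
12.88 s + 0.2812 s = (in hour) 0.003656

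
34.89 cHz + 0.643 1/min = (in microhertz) 3.596e+05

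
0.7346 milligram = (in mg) 0.7346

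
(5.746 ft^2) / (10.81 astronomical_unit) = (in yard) 3.61e-13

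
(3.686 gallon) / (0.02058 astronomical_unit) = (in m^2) 4.532e-12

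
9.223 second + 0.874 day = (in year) 0.002395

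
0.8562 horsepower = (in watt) 638.5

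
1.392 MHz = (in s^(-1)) 1.392e+06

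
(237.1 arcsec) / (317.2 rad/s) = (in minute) 6.04e-08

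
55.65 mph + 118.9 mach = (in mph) 9.062e+04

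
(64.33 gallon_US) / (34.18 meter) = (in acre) 1.761e-06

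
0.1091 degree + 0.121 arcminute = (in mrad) 1.939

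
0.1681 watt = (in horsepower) 0.0002254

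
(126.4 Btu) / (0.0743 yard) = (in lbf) 4.413e+05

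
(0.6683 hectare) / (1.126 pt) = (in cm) 1.682e+09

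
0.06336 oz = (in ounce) 0.06336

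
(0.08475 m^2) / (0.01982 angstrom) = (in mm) 4.276e+13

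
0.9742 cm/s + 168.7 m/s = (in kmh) 607.4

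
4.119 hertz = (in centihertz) 411.9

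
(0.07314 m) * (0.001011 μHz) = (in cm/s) 7.394e-09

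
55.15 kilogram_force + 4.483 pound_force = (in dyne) 5.608e+07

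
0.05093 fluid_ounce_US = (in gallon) 0.0003979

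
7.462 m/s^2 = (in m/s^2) 7.462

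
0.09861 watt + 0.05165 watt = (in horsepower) 0.0002015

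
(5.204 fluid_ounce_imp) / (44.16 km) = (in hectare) 3.348e-13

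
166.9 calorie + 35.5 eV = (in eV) 4.359e+21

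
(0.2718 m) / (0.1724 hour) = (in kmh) 0.001577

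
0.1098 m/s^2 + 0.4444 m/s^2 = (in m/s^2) 0.5542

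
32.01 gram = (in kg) 0.03201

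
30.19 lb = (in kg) 13.69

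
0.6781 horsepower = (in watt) 505.7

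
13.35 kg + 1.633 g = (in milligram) 1.335e+07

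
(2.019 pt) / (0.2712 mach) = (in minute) 1.286e-07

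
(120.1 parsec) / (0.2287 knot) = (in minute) 5.25e+17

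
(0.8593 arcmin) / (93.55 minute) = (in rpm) 4.253e-07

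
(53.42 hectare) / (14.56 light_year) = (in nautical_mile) 2.094e-15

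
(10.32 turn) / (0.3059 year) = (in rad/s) 6.722e-06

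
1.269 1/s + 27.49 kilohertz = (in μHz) 2.749e+10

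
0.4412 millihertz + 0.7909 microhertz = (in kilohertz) 4.42e-07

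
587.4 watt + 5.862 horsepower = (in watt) 4959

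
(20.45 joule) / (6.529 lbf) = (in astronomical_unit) 4.707e-12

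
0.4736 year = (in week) 24.69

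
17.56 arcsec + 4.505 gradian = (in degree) 4.059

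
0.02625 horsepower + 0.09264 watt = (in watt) 19.67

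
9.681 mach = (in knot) 6408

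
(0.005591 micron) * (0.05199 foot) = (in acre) 2.189e-14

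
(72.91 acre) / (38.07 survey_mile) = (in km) 0.004816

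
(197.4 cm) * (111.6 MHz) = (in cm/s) 2.203e+10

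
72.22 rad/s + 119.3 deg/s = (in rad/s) 74.3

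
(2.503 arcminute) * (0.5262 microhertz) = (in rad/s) 3.831e-10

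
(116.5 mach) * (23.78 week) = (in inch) 2.246e+13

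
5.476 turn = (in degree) 1971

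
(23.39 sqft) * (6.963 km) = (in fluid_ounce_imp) 5.325e+08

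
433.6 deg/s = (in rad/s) 7.568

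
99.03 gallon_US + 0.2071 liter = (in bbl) 2.359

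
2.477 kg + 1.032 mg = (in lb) 5.461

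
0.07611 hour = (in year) 8.688e-06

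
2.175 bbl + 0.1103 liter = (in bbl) 2.176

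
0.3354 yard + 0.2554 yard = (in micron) 5.402e+05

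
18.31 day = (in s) 1.582e+06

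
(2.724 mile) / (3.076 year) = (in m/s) 4.519e-05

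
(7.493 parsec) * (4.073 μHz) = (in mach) 2.766e+09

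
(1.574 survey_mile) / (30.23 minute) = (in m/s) 1.397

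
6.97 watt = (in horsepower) 0.009347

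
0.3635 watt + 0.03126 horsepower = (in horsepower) 0.03175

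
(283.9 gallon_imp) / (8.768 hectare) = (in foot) 4.829e-05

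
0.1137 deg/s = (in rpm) 0.01895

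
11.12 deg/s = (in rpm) 1.853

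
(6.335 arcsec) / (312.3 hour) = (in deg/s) 1.565e-09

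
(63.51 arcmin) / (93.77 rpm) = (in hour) 5.226e-07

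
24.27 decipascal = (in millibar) 0.02427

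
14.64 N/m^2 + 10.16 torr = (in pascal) 1369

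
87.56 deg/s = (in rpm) 14.59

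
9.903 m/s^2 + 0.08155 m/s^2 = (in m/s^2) 9.985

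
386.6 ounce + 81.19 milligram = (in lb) 24.16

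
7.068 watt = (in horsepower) 0.009478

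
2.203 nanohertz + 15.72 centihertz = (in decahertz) 0.01572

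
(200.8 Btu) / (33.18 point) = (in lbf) 4.069e+06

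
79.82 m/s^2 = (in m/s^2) 79.82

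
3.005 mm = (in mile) 1.867e-06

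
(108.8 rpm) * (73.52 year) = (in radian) 2.642e+10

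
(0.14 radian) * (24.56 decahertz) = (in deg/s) 1970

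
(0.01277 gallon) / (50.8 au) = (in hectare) 6.361e-22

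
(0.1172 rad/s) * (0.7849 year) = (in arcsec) 5.984e+11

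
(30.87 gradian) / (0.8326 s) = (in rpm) 5.561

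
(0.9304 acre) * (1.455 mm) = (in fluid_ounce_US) 1.852e+05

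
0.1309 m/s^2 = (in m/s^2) 0.1309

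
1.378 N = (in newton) 1.378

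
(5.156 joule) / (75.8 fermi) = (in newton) 6.802e+13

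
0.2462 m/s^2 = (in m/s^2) 0.2462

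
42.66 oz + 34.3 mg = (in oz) 42.66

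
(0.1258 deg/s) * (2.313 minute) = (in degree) 17.46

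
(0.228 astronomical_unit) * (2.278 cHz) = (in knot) 1.51e+09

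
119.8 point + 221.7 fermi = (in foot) 0.1387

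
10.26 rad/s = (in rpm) 97.98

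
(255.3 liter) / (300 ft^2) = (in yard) 0.01002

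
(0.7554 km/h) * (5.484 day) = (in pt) 2.818e+08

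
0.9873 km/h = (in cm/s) 27.42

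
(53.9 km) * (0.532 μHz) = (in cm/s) 2.867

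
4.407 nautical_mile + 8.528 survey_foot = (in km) 8.164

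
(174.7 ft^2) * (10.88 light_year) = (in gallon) 4.413e+20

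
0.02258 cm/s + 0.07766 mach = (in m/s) 26.44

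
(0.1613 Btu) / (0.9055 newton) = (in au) 1.256e-09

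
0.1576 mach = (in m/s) 53.66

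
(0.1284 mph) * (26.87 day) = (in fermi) 1.333e+20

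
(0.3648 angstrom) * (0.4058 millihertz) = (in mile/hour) 3.311e-14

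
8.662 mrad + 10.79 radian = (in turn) 1.719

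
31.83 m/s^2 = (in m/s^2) 31.83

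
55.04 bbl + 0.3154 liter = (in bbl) 55.04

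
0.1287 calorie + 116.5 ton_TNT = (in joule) 4.874e+11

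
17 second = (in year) 5.391e-07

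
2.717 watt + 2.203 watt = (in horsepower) 0.006598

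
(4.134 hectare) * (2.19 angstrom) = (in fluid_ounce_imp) 0.3186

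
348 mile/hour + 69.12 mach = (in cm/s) 2.369e+06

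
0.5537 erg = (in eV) 3.456e+11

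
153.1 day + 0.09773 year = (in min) 2.718e+05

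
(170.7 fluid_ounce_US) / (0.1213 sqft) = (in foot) 1.47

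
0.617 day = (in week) 0.08814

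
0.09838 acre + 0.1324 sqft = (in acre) 0.09838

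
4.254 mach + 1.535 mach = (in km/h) 7096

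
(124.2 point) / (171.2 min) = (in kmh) 1.536e-05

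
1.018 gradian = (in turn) 0.002545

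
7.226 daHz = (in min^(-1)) 4336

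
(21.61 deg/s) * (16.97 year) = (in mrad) 2.018e+11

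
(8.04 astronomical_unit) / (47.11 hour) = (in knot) 1.379e+07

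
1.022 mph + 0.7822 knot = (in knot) 1.67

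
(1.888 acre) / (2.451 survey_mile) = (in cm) 193.7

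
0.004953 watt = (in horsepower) 6.642e-06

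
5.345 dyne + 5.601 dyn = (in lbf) 2.461e-05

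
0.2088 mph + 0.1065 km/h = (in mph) 0.275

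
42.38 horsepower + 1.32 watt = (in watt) 3.16e+04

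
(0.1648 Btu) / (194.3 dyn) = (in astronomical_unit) 5.982e-07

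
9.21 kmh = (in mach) 0.007513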